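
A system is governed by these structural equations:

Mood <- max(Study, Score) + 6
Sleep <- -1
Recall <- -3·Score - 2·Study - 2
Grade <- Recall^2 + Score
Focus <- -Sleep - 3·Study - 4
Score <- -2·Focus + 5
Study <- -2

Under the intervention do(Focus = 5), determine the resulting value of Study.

Under do(Focus=5), the mechanism Focus <- -Sleep - 3·Study - 4 is discarded; Focus is fixed at 5.
Study is not downstream of the intervention, so its value is determined by the original equations.

-2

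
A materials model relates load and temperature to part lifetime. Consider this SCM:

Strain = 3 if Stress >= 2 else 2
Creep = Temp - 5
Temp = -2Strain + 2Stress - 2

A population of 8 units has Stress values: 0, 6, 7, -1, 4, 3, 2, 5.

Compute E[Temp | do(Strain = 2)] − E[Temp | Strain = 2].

Under do(Strain=2), Strain's equation is replaced by Strain=2 for every unit. Per-unit Temp: -6, 6, 8, -8, 2, 0, -2, 4. Mean = 0.5.
Conditioning on Strain=2 selects the 2 unit(s) with Stress ∈ {0, -1}. Their Temp values: -6, -8. Mean = -7.
Difference = 0.5 − (-7) = 7.5.

7.5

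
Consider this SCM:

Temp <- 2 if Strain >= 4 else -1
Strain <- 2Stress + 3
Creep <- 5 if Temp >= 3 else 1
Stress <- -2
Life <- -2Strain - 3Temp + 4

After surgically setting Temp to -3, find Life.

do(Temp=-3) replaces the equation Temp <- 2 if Strain >= 4 else -1 with the constant Temp = -3.
Strain = 2Stress + 3  [with Stress=-2]  = -1
Life = -2Strain - 3Temp + 4  [with Strain=-1, Temp=-3]  = 15

15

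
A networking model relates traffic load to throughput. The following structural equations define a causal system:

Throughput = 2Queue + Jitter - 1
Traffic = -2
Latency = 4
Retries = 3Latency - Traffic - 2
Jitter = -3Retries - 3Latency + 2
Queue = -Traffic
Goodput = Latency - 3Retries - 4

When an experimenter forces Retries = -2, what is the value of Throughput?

Under do(Retries=-2), the mechanism Retries = 3Latency - Traffic - 2 is discarded; Retries is fixed at -2.
Queue = -Traffic  [with Traffic=-2]  = 2
Jitter = -3Retries - 3Latency + 2  [with Retries=-2, Latency=4]  = -4
Throughput = 2Queue + Jitter - 1  [with Queue=2, Jitter=-4]  = -1

-1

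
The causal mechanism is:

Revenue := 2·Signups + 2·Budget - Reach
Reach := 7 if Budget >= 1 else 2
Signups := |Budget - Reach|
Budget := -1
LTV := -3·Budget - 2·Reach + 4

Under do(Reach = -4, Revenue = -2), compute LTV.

Setting Reach = -4, Revenue = -2 by intervention discards those variables' equations.
LTV = -3·Budget - 2·Reach + 4  [with Budget=-1, Reach=-4]  = 15

15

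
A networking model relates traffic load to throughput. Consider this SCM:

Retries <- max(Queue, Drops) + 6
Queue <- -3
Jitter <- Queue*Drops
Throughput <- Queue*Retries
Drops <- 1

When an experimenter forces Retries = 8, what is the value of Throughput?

-24

do(Retries=8) replaces the equation Retries <- max(Queue, Drops) + 6 with the constant Retries = 8.
Throughput = Queue*Retries  [with Queue=-3, Retries=8]  = -24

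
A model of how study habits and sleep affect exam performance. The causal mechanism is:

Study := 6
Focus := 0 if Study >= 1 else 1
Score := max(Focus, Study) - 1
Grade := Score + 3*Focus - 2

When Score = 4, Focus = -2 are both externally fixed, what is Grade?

The joint intervention fixes Score = 4, Focus = -2, removing each variable's own equation.
Grade = Score + 3*Focus - 2  [with Score=4, Focus=-2]  = -4

-4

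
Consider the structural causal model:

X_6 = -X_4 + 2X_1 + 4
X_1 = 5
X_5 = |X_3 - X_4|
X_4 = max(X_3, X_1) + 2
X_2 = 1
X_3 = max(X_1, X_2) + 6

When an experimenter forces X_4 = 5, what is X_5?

6

Intervening sets X_4 = 5 and removes its equation (X_4 = max(X_3, X_1) + 2).
X_3 = max(X_1, X_2) + 6  [with X_1=5, X_2=1]  = 11
X_5 = |X_3 - X_4|  [with X_3=11, X_4=5]  = 6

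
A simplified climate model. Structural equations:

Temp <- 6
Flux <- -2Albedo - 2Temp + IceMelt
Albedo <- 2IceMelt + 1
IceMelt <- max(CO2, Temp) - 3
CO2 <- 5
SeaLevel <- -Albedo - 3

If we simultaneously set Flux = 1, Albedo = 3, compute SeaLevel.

Setting Flux = 1, Albedo = 3 by intervention discards those variables' equations.
SeaLevel = -Albedo - 3  [with Albedo=3]  = -6

-6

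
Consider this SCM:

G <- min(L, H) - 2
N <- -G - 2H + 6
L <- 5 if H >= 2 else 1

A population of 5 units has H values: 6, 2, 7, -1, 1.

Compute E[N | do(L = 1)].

1.4

do(L=1) breaks L's dependence on H. With L=1 fixed, N across the units is -5, 3, -7, 11, 5, mean 1.4.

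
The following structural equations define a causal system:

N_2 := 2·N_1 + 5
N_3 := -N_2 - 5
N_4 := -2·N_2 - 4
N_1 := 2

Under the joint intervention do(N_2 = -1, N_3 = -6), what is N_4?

Setting N_2 = -1, N_3 = -6 by intervention discards those variables' equations.
N_4 = -2·N_2 - 4  [with N_2=-1]  = -2

-2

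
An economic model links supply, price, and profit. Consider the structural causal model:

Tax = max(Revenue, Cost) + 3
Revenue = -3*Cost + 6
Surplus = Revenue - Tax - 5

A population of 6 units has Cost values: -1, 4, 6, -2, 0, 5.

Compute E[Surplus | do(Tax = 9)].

Every unit gets Tax=9 under the intervention. Surplus values become -5, -20, -26, -2, -8, -23; E[Surplus|do(Tax=9)] = -14.

-14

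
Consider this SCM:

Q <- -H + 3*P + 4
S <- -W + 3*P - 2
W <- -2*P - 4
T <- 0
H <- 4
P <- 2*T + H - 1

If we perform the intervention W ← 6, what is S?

1

Under do(W=6), the mechanism W <- -2*P - 4 is discarded; W is fixed at 6.
P = 2*T + H - 1  [with T=0, H=4]  = 3
S = -W + 3*P - 2  [with W=6, P=3]  = 1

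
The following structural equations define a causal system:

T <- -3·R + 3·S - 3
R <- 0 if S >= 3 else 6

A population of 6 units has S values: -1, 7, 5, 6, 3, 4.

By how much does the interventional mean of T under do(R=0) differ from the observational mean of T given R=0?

-3

Every unit gets R=0 under the intervention. T values become -6, 18, 12, 15, 6, 9; E[T|do(R=0)] = 9.
Conditioning on R=0 selects the 5 unit(s) with S ∈ {7, 5, 6, 3, 4}. Their T values: 18, 12, 15, 6, 9. Mean = 12.
Difference = 9 − 12 = -3.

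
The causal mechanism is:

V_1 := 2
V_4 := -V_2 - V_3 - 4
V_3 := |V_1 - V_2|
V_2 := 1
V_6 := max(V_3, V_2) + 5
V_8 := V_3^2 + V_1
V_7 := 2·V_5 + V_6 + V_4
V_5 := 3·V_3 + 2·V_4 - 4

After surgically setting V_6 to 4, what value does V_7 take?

Intervening sets V_6 = 4 and removes its equation (V_6 := max(V_3, V_2) + 5).
V_3 = |V_1 - V_2|  [with V_1=2, V_2=1]  = 1
V_4 = -V_2 - V_3 - 4  [with V_2=1, V_3=1]  = -6
V_5 = 3·V_3 + 2·V_4 - 4  [with V_3=1, V_4=-6]  = -13
V_7 = 2·V_5 + V_6 + V_4  [with V_5=-13, V_6=4, V_4=-6]  = -28

-28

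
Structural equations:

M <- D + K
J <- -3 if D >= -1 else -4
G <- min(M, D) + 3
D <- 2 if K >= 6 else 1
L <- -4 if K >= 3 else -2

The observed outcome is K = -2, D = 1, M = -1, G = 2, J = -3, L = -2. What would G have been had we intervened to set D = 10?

Under do(D=10), the mechanism D <- 2 if K >= 6 else 1 is discarded; D is fixed at 10.
M = D + K  [with D=10, K=-2]  = 8
G = min(M, D) + 3  [with M=8, D=10]  = 11

11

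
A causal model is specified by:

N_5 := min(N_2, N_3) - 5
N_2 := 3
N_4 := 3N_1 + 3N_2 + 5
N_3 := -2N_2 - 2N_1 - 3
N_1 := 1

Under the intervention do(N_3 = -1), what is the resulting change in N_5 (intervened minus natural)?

10

do(N_3=-1) replaces the equation N_3 := -2N_2 - 2N_1 - 3 with the constant N_3 = -1.
N_5 = min(N_2, N_3) - 5  [with N_2=3, N_3=-1]  = -6
Without intervention: N_3 = -2N_2 - 2N_1 - 3  [with N_2=3, N_1=1]  = -11; N_5 = min(N_2, N_3) - 5  [with N_2=3, N_3=-11]  = -16.
Change = -6 − (-16) = 10.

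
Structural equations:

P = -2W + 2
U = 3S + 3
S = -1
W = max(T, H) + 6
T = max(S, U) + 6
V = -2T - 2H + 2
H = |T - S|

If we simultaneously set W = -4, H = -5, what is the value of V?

Setting W = -4, H = -5 by intervention discards those variables' equations.
U = 3S + 3  [with S=-1]  = 0
T = max(S, U) + 6  [with S=-1, U=0]  = 6
V = -2T - 2H + 2  [with T=6, H=-5]  = 0

0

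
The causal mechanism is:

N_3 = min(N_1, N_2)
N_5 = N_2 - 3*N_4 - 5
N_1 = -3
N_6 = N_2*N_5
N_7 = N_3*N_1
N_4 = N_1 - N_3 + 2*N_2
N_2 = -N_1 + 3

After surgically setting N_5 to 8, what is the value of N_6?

48

The intervention breaks the incoming arrows to N_5: N_5 = N_2 - 3*N_4 - 5 no longer applies, and N_5 = 8.
N_2 = -N_1 + 3  [with N_1=-3]  = 6
N_6 = N_2*N_5  [with N_2=6, N_5=8]  = 48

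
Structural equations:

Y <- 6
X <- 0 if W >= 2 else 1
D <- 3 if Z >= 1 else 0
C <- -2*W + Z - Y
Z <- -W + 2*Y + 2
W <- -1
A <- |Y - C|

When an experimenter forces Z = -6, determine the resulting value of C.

-10

The intervention breaks the incoming arrows to Z: Z <- -W + 2*Y + 2 no longer applies, and Z = -6.
C = -2*W + Z - Y  [with W=-1, Z=-6, Y=6]  = -10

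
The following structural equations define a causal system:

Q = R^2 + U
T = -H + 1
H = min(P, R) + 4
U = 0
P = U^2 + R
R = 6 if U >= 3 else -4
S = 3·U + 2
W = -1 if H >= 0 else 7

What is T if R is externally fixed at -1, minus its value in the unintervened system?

-3

do(R=-1) replaces the equation R = 6 if U >= 3 else -4 with the constant R = -1.
P = U^2 + R  [with U=0, R=-1]  = -1
H = min(P, R) + 4  [with P=-1, R=-1]  = 3
T = -H + 1  [with H=3]  = -2
Without intervention: R = 6 if U >= 3 else -4  [with U=0]  = -4; P = U^2 + R  [with U=0, R=-4]  = -4; H = min(P, R) + 4  [with P=-4, R=-4]  = 0; T = -H + 1  [with H=0]  = 1.
Change = -2 − 1 = -3.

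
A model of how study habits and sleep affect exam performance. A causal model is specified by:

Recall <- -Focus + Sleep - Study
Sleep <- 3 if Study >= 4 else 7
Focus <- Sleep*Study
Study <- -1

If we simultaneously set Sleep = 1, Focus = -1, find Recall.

3

Setting Sleep = 1, Focus = -1 by intervention discards those variables' equations.
Recall = -Focus + Sleep - Study  [with Focus=-1, Sleep=1, Study=-1]  = 3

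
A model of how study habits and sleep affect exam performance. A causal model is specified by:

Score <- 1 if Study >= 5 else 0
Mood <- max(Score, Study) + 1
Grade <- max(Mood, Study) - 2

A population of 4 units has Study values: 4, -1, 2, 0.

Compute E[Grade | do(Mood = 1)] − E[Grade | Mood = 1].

1

Under do(Mood=1), Mood's equation is replaced by Mood=1 for every unit. Per-unit Grade: 2, -1, 0, -1. Mean = 0.
Observing Mood=1 restricts to units where Mood's equation naturally yields 1: Study ∈ {-1, 0}. In that subpopulation Grade = -1, -1, mean -1.
Difference = 0 − (-1) = 1.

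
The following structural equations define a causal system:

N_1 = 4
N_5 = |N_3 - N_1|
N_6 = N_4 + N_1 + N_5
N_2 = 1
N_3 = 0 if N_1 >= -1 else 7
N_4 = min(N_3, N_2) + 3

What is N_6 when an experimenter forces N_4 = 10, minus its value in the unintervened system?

Under do(N_4=10), the mechanism N_4 = min(N_3, N_2) + 3 is discarded; N_4 is fixed at 10.
N_3 = 0 if N_1 >= -1 else 7  [with N_1=4]  = 0
N_5 = |N_3 - N_1|  [with N_3=0, N_1=4]  = 4
N_6 = N_4 + N_1 + N_5  [with N_4=10, N_1=4, N_5=4]  = 18
Without intervention: N_3 = 0 if N_1 >= -1 else 7  [with N_1=4]  = 0; N_4 = min(N_3, N_2) + 3  [with N_3=0, N_2=1]  = 3; N_5 = |N_3 - N_1|  [with N_3=0, N_1=4]  = 4; N_6 = N_4 + N_1 + N_5  [with N_4=3, N_1=4, N_5=4]  = 11.
Change = 18 − 11 = 7.

7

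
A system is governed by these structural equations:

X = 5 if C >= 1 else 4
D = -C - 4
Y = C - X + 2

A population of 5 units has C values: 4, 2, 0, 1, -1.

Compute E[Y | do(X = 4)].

Every unit gets X=4 under the intervention. Y values become 2, 0, -2, -1, -3; E[Y|do(X=4)] = -0.8.

-0.8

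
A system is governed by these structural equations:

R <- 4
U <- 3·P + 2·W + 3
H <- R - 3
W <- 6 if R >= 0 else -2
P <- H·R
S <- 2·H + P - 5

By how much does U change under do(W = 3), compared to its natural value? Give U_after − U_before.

The intervention breaks the incoming arrows to W: W <- 6 if R >= 0 else -2 no longer applies, and W = 3.
H = R - 3  [with R=4]  = 1
P = H·R  [with H=1, R=4]  = 4
U = 3·P + 2·W + 3  [with P=4, W=3]  = 21
Without intervention: H = R - 3  [with R=4]  = 1; W = 6 if R >= 0 else -2  [with R=4]  = 6; P = H·R  [with H=1, R=4]  = 4; U = 3·P + 2·W + 3  [with P=4, W=6]  = 27.
Change = 21 − 27 = -6.

-6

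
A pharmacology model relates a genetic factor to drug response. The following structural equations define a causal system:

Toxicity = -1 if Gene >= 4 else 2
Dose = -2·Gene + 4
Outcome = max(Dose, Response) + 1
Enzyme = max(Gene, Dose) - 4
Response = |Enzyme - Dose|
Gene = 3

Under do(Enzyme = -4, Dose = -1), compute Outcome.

Setting Enzyme = -4, Dose = -1 by intervention discards those variables' equations.
Response = |Enzyme - Dose|  [with Enzyme=-4, Dose=-1]  = 3
Outcome = max(Dose, Response) + 1  [with Dose=-1, Response=3]  = 4

4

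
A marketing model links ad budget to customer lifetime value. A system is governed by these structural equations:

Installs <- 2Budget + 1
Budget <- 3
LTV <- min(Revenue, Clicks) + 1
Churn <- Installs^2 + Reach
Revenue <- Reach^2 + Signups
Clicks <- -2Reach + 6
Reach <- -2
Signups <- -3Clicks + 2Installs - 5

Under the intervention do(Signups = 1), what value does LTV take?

do(Signups=1) replaces the equation Signups <- -3Clicks + 2Installs - 5 with the constant Signups = 1.
Clicks = -2Reach + 6  [with Reach=-2]  = 10
Revenue = Reach^2 + Signups  [with Reach=-2, Signups=1]  = 5
LTV = min(Revenue, Clicks) + 1  [with Revenue=5, Clicks=10]  = 6

6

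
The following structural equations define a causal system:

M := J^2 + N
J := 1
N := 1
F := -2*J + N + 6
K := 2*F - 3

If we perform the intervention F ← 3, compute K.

do(F=3) replaces the equation F := -2*J + N + 6 with the constant F = 3.
K = 2*F - 3  [with F=3]  = 3

3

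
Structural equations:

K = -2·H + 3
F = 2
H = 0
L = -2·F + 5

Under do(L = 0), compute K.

Under do(L=0), the mechanism L = -2·F + 5 is discarded; L is fixed at 0.
Since K is not a descendant of the intervened variable, it is unaffected.
K = -2·H + 3  [with H=0]  = 3

3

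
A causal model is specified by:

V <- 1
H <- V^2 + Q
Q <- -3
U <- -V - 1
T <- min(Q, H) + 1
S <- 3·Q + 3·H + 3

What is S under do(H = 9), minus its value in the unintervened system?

33

The intervention breaks the incoming arrows to H: H <- V^2 + Q no longer applies, and H = 9.
S = 3·Q + 3·H + 3  [with Q=-3, H=9]  = 21
Without intervention: H = V^2 + Q  [with V=1, Q=-3]  = -2; S = 3·Q + 3·H + 3  [with Q=-3, H=-2]  = -12.
Change = 21 − (-12) = 33.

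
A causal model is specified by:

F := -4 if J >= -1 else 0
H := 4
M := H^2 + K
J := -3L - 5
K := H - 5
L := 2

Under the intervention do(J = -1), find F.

The intervention breaks the incoming arrows to J: J := -3L - 5 no longer applies, and J = -1.
F = -4 if J >= -1 else 0  [with J=-1]  = -4

-4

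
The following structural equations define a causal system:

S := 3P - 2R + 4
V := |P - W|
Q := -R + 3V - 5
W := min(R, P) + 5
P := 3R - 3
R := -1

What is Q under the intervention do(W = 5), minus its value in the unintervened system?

18

Under do(W=5), the mechanism W := min(R, P) + 5 is discarded; W is fixed at 5.
P = 3R - 3  [with R=-1]  = -6
V = |P - W|  [with P=-6, W=5]  = 11
Q = -R + 3V - 5  [with R=-1, V=11]  = 29
Without intervention: P = 3R - 3  [with R=-1]  = -6; W = min(R, P) + 5  [with R=-1, P=-6]  = -1; V = |P - W|  [with P=-6, W=-1]  = 5; Q = -R + 3V - 5  [with R=-1, V=5]  = 11.
Change = 29 − 11 = 18.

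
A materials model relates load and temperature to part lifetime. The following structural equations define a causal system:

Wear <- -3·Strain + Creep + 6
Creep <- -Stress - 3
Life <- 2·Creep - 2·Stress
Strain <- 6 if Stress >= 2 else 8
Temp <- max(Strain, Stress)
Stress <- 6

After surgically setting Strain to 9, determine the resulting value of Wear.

do(Strain=9) replaces the equation Strain <- 6 if Stress >= 2 else 8 with the constant Strain = 9.
Creep = -Stress - 3  [with Stress=6]  = -9
Wear = -3·Strain + Creep + 6  [with Strain=9, Creep=-9]  = -30

-30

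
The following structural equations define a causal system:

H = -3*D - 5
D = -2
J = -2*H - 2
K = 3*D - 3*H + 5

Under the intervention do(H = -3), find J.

The intervention breaks the incoming arrows to H: H = -3*D - 5 no longer applies, and H = -3.
J = -2*H - 2  [with H=-3]  = 4

4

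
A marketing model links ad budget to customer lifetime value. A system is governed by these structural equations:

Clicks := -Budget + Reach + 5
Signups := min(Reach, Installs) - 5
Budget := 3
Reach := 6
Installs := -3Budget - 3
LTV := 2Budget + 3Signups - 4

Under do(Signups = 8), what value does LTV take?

26

The intervention breaks the incoming arrows to Signups: Signups := min(Reach, Installs) - 5 no longer applies, and Signups = 8.
LTV = 2Budget + 3Signups - 4  [with Budget=3, Signups=8]  = 26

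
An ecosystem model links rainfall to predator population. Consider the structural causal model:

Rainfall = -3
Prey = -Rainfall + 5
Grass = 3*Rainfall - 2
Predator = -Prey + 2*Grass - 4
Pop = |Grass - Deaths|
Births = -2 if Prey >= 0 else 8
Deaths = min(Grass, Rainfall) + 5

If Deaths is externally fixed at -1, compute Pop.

10

Intervening sets Deaths = -1 and removes its equation (Deaths = min(Grass, Rainfall) + 5).
Grass = 3*Rainfall - 2  [with Rainfall=-3]  = -11
Pop = |Grass - Deaths|  [with Grass=-11, Deaths=-1]  = 10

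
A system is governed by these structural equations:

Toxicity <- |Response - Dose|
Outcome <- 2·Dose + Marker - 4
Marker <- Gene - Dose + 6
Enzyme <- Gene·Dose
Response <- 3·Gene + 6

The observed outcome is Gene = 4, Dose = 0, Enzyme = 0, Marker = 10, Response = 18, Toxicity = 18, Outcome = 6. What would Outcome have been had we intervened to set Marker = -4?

-8

The intervention breaks the incoming arrows to Marker: Marker <- Gene - Dose + 6 no longer applies, and Marker = -4.
Outcome = 2·Dose + Marker - 4  [with Dose=0, Marker=-4]  = -8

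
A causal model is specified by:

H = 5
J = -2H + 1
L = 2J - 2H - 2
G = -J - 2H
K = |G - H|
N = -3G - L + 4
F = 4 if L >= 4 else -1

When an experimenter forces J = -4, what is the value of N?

Under do(J=-4), the mechanism J = -2H + 1 is discarded; J is fixed at -4.
L = 2J - 2H - 2  [with J=-4, H=5]  = -20
G = -J - 2H  [with J=-4, H=5]  = -6
N = -3G - L + 4  [with G=-6, L=-20]  = 42

42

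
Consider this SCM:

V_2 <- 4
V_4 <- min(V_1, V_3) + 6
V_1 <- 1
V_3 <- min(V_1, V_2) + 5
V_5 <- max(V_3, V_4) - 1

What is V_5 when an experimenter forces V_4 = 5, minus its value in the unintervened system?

-1

Intervening sets V_4 = 5 and removes its equation (V_4 <- min(V_1, V_3) + 6).
V_3 = min(V_1, V_2) + 5  [with V_1=1, V_2=4]  = 6
V_5 = max(V_3, V_4) - 1  [with V_3=6, V_4=5]  = 5
Without intervention: V_3 = min(V_1, V_2) + 5  [with V_1=1, V_2=4]  = 6; V_4 = min(V_1, V_3) + 6  [with V_1=1, V_3=6]  = 7; V_5 = max(V_3, V_4) - 1  [with V_3=6, V_4=7]  = 6.
Change = 5 − 6 = -1.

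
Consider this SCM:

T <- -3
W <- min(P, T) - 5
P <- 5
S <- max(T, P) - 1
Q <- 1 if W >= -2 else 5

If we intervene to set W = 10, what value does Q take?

1

The intervention breaks the incoming arrows to W: W <- min(P, T) - 5 no longer applies, and W = 10.
Q = 1 if W >= -2 else 5  [with W=10]  = 1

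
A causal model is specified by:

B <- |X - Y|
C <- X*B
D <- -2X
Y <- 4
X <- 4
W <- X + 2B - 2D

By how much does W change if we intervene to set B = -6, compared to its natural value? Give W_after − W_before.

Under do(B=-6), the mechanism B <- |X - Y| is discarded; B is fixed at -6.
D = -2X  [with X=4]  = -8
W = X + 2B - 2D  [with X=4, B=-6, D=-8]  = 8
Without intervention: D = -2X  [with X=4]  = -8; B = |X - Y|  [with X=4, Y=4]  = 0; W = X + 2B - 2D  [with X=4, B=0, D=-8]  = 20.
Change = 8 − 20 = -12.

-12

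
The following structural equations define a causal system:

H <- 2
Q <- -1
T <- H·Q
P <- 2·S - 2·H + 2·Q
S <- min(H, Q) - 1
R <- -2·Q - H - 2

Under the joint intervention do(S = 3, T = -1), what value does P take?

The joint intervention fixes S = 3, T = -1, removing each variable's own equation.
P = 2·S - 2·H + 2·Q  [with S=3, H=2, Q=-1]  = 0

0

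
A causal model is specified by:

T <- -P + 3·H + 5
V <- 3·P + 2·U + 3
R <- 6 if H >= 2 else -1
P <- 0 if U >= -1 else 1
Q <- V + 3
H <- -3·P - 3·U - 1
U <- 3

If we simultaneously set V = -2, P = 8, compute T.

Under do(V = -2, P = 8), each intervened variable's structural equation is replaced by its fixed value.
H = -3·P - 3·U - 1  [with P=8, U=3]  = -34
T = -P + 3·H + 5  [with P=8, H=-34]  = -105

-105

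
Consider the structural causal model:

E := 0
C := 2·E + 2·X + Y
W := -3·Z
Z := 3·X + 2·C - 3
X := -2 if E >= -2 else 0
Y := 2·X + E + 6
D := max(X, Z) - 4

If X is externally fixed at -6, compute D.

-10

Under do(X=-6), the mechanism X := -2 if E >= -2 else 0 is discarded; X is fixed at -6.
Y = 2·X + E + 6  [with X=-6, E=0]  = -6
C = 2·E + 2·X + Y  [with E=0, X=-6, Y=-6]  = -18
Z = 3·X + 2·C - 3  [with X=-6, C=-18]  = -57
D = max(X, Z) - 4  [with X=-6, Z=-57]  = -10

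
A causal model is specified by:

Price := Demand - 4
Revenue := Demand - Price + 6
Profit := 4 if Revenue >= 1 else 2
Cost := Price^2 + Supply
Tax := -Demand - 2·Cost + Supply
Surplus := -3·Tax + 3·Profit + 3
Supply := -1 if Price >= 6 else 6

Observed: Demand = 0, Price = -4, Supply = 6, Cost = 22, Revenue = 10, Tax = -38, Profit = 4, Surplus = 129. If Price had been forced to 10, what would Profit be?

2

Under do(Price=10), the mechanism Price := Demand - 4 is discarded; Price is fixed at 10.
Revenue = Demand - Price + 6  [with Demand=0, Price=10]  = -4
Profit = 4 if Revenue >= 1 else 2  [with Revenue=-4]  = 2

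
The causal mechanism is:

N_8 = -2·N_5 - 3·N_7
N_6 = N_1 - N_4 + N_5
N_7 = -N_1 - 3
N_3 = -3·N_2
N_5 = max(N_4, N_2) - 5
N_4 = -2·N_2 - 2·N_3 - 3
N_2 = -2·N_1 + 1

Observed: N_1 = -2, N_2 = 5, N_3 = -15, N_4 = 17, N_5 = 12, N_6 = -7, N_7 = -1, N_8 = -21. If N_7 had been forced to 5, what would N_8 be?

-39

do(N_7=5) replaces the equation N_7 = -N_1 - 3 with the constant N_7 = 5.
N_2 = -2·N_1 + 1  [with N_1=-2]  = 5
N_3 = -3·N_2  [with N_2=5]  = -15
N_4 = -2·N_2 - 2·N_3 - 3  [with N_2=5, N_3=-15]  = 17
N_5 = max(N_4, N_2) - 5  [with N_4=17, N_2=5]  = 12
N_8 = -2·N_5 - 3·N_7  [with N_5=12, N_7=5]  = -39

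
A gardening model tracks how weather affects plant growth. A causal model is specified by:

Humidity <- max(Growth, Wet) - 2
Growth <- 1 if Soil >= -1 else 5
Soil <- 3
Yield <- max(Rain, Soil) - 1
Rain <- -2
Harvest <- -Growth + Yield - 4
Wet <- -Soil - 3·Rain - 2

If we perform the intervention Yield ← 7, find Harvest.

2

Intervening sets Yield = 7 and removes its equation (Yield <- max(Rain, Soil) - 1).
Growth = 1 if Soil >= -1 else 5  [with Soil=3]  = 1
Harvest = -Growth + Yield - 4  [with Growth=1, Yield=7]  = 2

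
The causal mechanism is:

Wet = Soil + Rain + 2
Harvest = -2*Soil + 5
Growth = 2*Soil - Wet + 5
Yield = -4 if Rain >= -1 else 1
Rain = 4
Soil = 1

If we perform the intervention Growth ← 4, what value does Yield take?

-4

Intervening sets Growth = 4 and removes its equation (Growth = 2*Soil - Wet + 5).
No directed path runs from Growth to Yield, so Yield keeps its natural value.
Yield = -4 if Rain >= -1 else 1  [with Rain=4]  = -4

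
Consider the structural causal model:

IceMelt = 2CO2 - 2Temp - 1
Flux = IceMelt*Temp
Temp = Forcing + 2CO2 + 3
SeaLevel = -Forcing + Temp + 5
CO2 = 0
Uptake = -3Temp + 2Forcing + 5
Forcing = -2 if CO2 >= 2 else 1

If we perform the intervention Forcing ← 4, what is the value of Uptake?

Under do(Forcing=4), the mechanism Forcing = -2 if CO2 >= 2 else 1 is discarded; Forcing is fixed at 4.
Temp = Forcing + 2CO2 + 3  [with Forcing=4, CO2=0]  = 7
Uptake = -3Temp + 2Forcing + 5  [with Temp=7, Forcing=4]  = -8

-8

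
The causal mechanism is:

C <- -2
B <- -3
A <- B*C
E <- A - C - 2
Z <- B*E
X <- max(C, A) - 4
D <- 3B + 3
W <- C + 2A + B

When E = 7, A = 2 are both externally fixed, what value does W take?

The joint intervention fixes E = 7, A = 2, removing each variable's own equation.
W = C + 2A + B  [with C=-2, A=2, B=-3]  = -1

-1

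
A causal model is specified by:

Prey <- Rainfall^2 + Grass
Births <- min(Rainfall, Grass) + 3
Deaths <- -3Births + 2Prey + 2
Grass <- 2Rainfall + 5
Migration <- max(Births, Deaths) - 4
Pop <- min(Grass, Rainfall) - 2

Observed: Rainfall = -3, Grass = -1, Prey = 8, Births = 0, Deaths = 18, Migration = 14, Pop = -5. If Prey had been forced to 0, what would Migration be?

-2

The intervention breaks the incoming arrows to Prey: Prey <- Rainfall^2 + Grass no longer applies, and Prey = 0.
Grass = 2Rainfall + 5  [with Rainfall=-3]  = -1
Births = min(Rainfall, Grass) + 3  [with Rainfall=-3, Grass=-1]  = 0
Deaths = -3Births + 2Prey + 2  [with Births=0, Prey=0]  = 2
Migration = max(Births, Deaths) - 4  [with Births=0, Deaths=2]  = -2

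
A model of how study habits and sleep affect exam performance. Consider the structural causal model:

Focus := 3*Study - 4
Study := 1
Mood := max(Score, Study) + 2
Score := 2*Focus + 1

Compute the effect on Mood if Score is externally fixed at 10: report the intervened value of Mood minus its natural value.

The intervention breaks the incoming arrows to Score: Score := 2*Focus + 1 no longer applies, and Score = 10.
Mood = max(Score, Study) + 2  [with Score=10, Study=1]  = 12
Without intervention: Focus = 3*Study - 4  [with Study=1]  = -1; Score = 2*Focus + 1  [with Focus=-1]  = -1; Mood = max(Score, Study) + 2  [with Score=-1, Study=1]  = 3.
Change = 12 − 3 = 9.

9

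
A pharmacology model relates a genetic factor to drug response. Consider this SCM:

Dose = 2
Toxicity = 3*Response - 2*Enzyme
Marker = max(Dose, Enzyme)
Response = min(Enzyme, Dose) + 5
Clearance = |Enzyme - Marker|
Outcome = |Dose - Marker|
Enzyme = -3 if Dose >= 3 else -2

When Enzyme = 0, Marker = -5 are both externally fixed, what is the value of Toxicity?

15

Under do(Enzyme = 0, Marker = -5), each intervened variable's structural equation is replaced by its fixed value.
Response = min(Enzyme, Dose) + 5  [with Enzyme=0, Dose=2]  = 5
Toxicity = 3*Response - 2*Enzyme  [with Response=5, Enzyme=0]  = 15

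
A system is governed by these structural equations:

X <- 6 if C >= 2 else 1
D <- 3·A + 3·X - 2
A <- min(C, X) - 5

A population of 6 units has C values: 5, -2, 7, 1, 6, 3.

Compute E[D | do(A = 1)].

14

Every unit gets A=1 under the intervention. D values become 19, 4, 19, 4, 19, 19; E[D|do(A=1)] = 14.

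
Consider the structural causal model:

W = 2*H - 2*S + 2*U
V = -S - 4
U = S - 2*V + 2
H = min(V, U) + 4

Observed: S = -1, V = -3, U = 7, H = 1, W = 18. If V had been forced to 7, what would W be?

do(V=7) replaces the equation V = -S - 4 with the constant V = 7.
U = S - 2*V + 2  [with S=-1, V=7]  = -13
H = min(V, U) + 4  [with V=7, U=-13]  = -9
W = 2*H - 2*S + 2*U  [with H=-9, S=-1, U=-13]  = -42

-42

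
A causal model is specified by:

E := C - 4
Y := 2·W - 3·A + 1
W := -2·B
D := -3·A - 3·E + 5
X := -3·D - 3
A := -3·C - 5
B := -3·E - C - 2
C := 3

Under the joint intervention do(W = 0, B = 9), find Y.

43

Setting W = 0, B = 9 by intervention discards those variables' equations.
A = -3·C - 5  [with C=3]  = -14
Y = 2·W - 3·A + 1  [with W=0, A=-14]  = 43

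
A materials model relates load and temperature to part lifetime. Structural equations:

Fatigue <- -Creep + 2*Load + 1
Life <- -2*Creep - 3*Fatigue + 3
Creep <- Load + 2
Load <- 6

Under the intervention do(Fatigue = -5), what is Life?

The intervention breaks the incoming arrows to Fatigue: Fatigue <- -Creep + 2*Load + 1 no longer applies, and Fatigue = -5.
Creep = Load + 2  [with Load=6]  = 8
Life = -2*Creep - 3*Fatigue + 3  [with Creep=8, Fatigue=-5]  = 2

2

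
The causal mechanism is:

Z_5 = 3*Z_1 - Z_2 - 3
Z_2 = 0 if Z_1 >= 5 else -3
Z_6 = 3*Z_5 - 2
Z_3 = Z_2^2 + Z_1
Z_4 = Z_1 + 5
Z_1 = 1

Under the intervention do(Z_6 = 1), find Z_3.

10

do(Z_6=1) replaces the equation Z_6 = 3*Z_5 - 2 with the constant Z_6 = 1.
Z_3 is not downstream of the intervention, so its value is determined by the original equations.
Z_2 = 0 if Z_1 >= 5 else -3  [with Z_1=1]  = -3
Z_3 = Z_2^2 + Z_1  [with Z_2=-3, Z_1=1]  = 10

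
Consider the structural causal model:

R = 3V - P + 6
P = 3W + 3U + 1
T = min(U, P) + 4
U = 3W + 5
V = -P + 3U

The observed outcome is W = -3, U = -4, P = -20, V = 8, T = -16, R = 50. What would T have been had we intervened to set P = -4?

0

do(P=-4) replaces the equation P = 3W + 3U + 1 with the constant P = -4.
U = 3W + 5  [with W=-3]  = -4
T = min(U, P) + 4  [with U=-4, P=-4]  = 0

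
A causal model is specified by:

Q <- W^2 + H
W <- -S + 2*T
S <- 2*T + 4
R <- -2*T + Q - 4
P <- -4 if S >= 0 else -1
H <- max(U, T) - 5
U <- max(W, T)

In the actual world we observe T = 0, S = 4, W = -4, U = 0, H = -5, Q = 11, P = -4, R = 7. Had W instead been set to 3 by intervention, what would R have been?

The intervention breaks the incoming arrows to W: W <- -S + 2*T no longer applies, and W = 3.
U = max(W, T)  [with W=3, T=0]  = 3
H = max(U, T) - 5  [with U=3, T=0]  = -2
Q = W^2 + H  [with W=3, H=-2]  = 7
R = -2*T + Q - 4  [with T=0, Q=7]  = 3

3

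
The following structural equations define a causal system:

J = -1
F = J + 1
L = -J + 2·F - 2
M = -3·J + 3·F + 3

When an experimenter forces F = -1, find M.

Under do(F=-1), the mechanism F = J + 1 is discarded; F is fixed at -1.
M = -3·J + 3·F + 3  [with J=-1, F=-1]  = 3

3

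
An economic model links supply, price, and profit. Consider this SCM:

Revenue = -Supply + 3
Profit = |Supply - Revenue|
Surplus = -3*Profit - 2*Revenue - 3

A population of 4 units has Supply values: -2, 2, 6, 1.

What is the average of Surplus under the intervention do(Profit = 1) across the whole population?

-8.5

Every unit gets Profit=1 under the intervention. Surplus values become -16, -8, 0, -10; E[Surplus|do(Profit=1)] = -8.5.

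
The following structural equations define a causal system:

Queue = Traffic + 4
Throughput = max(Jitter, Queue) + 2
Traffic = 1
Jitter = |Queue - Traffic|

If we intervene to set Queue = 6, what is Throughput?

Under do(Queue=6), the mechanism Queue = Traffic + 4 is discarded; Queue is fixed at 6.
Jitter = |Queue - Traffic|  [with Queue=6, Traffic=1]  = 5
Throughput = max(Jitter, Queue) + 2  [with Jitter=5, Queue=6]  = 8

8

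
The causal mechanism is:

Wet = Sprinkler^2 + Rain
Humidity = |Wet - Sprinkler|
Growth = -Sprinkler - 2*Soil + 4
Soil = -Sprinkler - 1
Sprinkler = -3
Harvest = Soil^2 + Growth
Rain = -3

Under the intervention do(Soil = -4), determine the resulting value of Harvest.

31

The intervention breaks the incoming arrows to Soil: Soil = -Sprinkler - 1 no longer applies, and Soil = -4.
Growth = -Sprinkler - 2*Soil + 4  [with Sprinkler=-3, Soil=-4]  = 15
Harvest = Soil^2 + Growth  [with Soil=-4, Growth=15]  = 31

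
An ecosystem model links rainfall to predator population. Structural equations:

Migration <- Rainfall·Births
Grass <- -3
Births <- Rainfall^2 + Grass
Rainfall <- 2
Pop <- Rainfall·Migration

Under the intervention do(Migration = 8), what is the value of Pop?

16

Intervening sets Migration = 8 and removes its equation (Migration <- Rainfall·Births).
Pop = Rainfall·Migration  [with Rainfall=2, Migration=8]  = 16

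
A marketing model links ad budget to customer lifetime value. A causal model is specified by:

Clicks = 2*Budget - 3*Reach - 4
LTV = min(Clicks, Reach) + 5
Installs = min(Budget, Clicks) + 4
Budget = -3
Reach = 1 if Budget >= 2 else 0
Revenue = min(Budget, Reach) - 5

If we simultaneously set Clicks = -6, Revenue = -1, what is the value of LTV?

-1

Setting Clicks = -6, Revenue = -1 by intervention discards those variables' equations.
Reach = 1 if Budget >= 2 else 0  [with Budget=-3]  = 0
LTV = min(Clicks, Reach) + 5  [with Clicks=-6, Reach=0]  = -1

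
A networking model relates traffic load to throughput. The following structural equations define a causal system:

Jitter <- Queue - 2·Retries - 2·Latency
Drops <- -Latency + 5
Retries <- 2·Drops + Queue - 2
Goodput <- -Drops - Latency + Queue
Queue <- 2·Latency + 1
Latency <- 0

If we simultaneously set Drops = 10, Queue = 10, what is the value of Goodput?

Setting Drops = 10, Queue = 10 by intervention discards those variables' equations.
Goodput = -Drops - Latency + Queue  [with Drops=10, Latency=0, Queue=10]  = 0

0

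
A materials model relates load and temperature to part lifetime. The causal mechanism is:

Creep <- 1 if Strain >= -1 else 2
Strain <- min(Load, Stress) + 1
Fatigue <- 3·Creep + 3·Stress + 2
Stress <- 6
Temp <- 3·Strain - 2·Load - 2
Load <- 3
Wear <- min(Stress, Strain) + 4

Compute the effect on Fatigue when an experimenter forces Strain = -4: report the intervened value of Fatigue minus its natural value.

The intervention breaks the incoming arrows to Strain: Strain <- min(Load, Stress) + 1 no longer applies, and Strain = -4.
Creep = 1 if Strain >= -1 else 2  [with Strain=-4]  = 2
Fatigue = 3·Creep + 3·Stress + 2  [with Creep=2, Stress=6]  = 26
Without intervention: Strain = min(Load, Stress) + 1  [with Load=3, Stress=6]  = 4; Creep = 1 if Strain >= -1 else 2  [with Strain=4]  = 1; Fatigue = 3·Creep + 3·Stress + 2  [with Creep=1, Stress=6]  = 23.
Change = 26 − 23 = 3.

3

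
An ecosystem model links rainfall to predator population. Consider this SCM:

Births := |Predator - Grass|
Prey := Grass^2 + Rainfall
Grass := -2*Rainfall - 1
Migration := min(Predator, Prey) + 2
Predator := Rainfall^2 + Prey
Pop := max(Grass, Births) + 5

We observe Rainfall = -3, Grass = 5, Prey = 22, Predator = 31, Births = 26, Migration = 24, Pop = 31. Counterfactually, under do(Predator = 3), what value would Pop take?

10

The intervention breaks the incoming arrows to Predator: Predator := Rainfall^2 + Prey no longer applies, and Predator = 3.
Grass = -2*Rainfall - 1  [with Rainfall=-3]  = 5
Births = |Predator - Grass|  [with Predator=3, Grass=5]  = 2
Pop = max(Grass, Births) + 5  [with Grass=5, Births=2]  = 10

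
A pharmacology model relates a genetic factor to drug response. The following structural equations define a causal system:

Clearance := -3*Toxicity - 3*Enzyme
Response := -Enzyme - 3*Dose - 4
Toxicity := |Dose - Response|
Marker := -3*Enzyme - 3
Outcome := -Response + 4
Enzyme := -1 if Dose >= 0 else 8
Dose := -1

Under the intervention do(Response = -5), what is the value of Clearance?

Under do(Response=-5), the mechanism Response := -Enzyme - 3*Dose - 4 is discarded; Response is fixed at -5.
Enzyme = -1 if Dose >= 0 else 8  [with Dose=-1]  = 8
Toxicity = |Dose - Response|  [with Dose=-1, Response=-5]  = 4
Clearance = -3*Toxicity - 3*Enzyme  [with Toxicity=4, Enzyme=8]  = -36

-36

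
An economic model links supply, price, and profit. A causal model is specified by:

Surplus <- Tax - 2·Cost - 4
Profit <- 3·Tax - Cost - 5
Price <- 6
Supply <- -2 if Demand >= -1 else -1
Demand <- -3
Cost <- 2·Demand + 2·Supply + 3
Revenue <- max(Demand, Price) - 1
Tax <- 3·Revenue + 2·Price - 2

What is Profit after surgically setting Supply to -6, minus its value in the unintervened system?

The intervention breaks the incoming arrows to Supply: Supply <- -2 if Demand >= -1 else -1 no longer applies, and Supply = -6.
Cost = 2·Demand + 2·Supply + 3  [with Demand=-3, Supply=-6]  = -15
Revenue = max(Demand, Price) - 1  [with Demand=-3, Price=6]  = 5
Tax = 3·Revenue + 2·Price - 2  [with Revenue=5, Price=6]  = 25
Profit = 3·Tax - Cost - 5  [with Tax=25, Cost=-15]  = 85
Without intervention: Supply = -2 if Demand >= -1 else -1  [with Demand=-3]  = -1; Cost = 2·Demand + 2·Supply + 3  [with Demand=-3, Supply=-1]  = -5; Revenue = max(Demand, Price) - 1  [with Demand=-3, Price=6]  = 5; Tax = 3·Revenue + 2·Price - 2  [with Revenue=5, Price=6]  = 25; Profit = 3·Tax - Cost - 5  [with Tax=25, Cost=-5]  = 75.
Change = 85 − 75 = 10.

10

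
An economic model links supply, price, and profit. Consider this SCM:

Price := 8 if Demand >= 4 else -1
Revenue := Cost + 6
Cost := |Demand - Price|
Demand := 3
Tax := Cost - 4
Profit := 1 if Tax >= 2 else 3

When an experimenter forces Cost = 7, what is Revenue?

The intervention breaks the incoming arrows to Cost: Cost := |Demand - Price| no longer applies, and Cost = 7.
Revenue = Cost + 6  [with Cost=7]  = 13

13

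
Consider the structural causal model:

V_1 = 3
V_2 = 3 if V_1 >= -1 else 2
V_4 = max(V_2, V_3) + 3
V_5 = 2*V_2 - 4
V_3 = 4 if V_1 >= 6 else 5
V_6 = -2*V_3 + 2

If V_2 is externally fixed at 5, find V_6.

-8

Under do(V_2=5), the mechanism V_2 = 3 if V_1 >= -1 else 2 is discarded; V_2 is fixed at 5.
No directed path runs from V_2 to V_6, so V_6 keeps its natural value.
V_3 = 4 if V_1 >= 6 else 5  [with V_1=3]  = 5
V_6 = -2*V_3 + 2  [with V_3=5]  = -8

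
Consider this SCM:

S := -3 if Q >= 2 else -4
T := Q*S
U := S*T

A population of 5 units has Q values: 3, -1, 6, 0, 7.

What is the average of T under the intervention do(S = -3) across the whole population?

-9

do(S=-3) breaks S's dependence on Q. With S=-3 fixed, T across the units is -9, 3, -18, 0, -21, mean -9.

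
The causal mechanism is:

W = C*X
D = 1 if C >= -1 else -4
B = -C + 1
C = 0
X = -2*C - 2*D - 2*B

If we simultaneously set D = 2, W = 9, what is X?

-6

The joint intervention fixes D = 2, W = 9, removing each variable's own equation.
B = -C + 1  [with C=0]  = 1
X = -2*C - 2*D - 2*B  [with C=0, D=2, B=1]  = -6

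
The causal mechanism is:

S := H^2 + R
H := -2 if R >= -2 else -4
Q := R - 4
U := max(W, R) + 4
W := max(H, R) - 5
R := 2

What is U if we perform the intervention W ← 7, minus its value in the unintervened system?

The intervention breaks the incoming arrows to W: W := max(H, R) - 5 no longer applies, and W = 7.
U = max(W, R) + 4  [with W=7, R=2]  = 11
Without intervention: H = -2 if R >= -2 else -4  [with R=2]  = -2; W = max(H, R) - 5  [with H=-2, R=2]  = -3; U = max(W, R) + 4  [with W=-3, R=2]  = 6.
Change = 11 − 6 = 5.

5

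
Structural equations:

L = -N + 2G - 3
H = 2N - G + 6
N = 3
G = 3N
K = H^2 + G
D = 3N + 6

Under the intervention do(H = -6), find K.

Intervening sets H = -6 and removes its equation (H = 2N - G + 6).
G = 3N  [with N=3]  = 9
K = H^2 + G  [with H=-6, G=9]  = 45

45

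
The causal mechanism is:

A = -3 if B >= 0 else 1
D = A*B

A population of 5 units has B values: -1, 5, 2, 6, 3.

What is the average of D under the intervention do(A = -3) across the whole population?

do(A=-3) breaks A's dependence on B. With A=-3 fixed, D across the units is 3, -15, -6, -18, -9, mean -9.

-9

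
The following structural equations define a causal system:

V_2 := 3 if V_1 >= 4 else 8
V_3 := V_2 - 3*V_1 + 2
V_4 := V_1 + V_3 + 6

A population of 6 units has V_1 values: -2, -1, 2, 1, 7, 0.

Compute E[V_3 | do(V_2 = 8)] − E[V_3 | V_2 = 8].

Every unit gets V_2=8 under the intervention. V_3 values become 16, 13, 4, 7, -11, 10; E[V_3|do(V_2=8)] = 6.5.
E[V_3|V_2=8] averages over only the 5 units with V_2=8 (V_1 = -2, -1, 2, 1, 0): V_3 = 16, 13, 4, 7, 10, mean 10.
Difference = 6.5 − 10 = -3.5.

-3.5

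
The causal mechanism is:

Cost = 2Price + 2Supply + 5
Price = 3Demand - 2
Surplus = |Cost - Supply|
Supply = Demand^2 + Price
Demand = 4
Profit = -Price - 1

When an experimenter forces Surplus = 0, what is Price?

10

do(Surplus=0) replaces the equation Surplus = |Cost - Supply| with the constant Surplus = 0.
Price is not downstream of the intervention, so its value is determined by the original equations.
Price = 3Demand - 2  [with Demand=4]  = 10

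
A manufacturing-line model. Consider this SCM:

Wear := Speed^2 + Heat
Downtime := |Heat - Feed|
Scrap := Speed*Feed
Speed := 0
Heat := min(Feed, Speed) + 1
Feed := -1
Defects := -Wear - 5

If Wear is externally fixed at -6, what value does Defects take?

1

Intervening sets Wear = -6 and removes its equation (Wear := Speed^2 + Heat).
Defects = -Wear - 5  [with Wear=-6]  = 1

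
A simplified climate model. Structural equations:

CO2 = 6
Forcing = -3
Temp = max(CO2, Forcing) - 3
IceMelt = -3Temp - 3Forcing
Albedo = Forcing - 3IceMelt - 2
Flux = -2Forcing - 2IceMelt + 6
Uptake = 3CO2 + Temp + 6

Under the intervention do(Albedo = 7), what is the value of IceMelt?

0

The intervention breaks the incoming arrows to Albedo: Albedo = Forcing - 3IceMelt - 2 no longer applies, and Albedo = 7.
Since IceMelt is not a descendant of the intervened variable, it is unaffected.
Temp = max(CO2, Forcing) - 3  [with CO2=6, Forcing=-3]  = 3
IceMelt = -3Temp - 3Forcing  [with Temp=3, Forcing=-3]  = 0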